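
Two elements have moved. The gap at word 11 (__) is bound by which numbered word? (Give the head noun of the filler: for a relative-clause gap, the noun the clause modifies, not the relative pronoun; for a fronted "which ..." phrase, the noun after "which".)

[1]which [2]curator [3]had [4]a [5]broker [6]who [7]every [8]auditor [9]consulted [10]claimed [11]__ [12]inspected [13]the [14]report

2

The marked gap is the subject of "inspected".
Its filler is the fronted wh-phrase "which curator", at word 2.
(The other dependency links word 5 to a gap after word 9.)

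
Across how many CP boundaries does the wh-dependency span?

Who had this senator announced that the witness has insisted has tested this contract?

"who" is extracted from the subject of "tested".
Boundaries crossed, outermost first: [that], [Ø] — 2 in total.

2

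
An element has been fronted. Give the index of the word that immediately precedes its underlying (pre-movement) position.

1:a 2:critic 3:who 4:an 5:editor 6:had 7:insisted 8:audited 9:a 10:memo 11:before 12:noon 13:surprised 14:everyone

The displaced element is "a critic" (word 2).
It is linked across 1 clause boundary (Ø).
It functions as the subject of "audited", so the gap sits immediately after word 7 ("insisted").
Base order: An editor had insisted that a critic audited a memo before noon.

7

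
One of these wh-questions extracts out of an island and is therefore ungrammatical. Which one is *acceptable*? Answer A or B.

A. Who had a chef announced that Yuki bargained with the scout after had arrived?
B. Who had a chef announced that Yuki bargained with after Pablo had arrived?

B

In A, the wh-phrase is extracted from inside an adjunct island (introduced by "after"), which blocks movement.
In B, the extraction path crosses only that-complement boundaries, which are transparent.
So B is grammatical.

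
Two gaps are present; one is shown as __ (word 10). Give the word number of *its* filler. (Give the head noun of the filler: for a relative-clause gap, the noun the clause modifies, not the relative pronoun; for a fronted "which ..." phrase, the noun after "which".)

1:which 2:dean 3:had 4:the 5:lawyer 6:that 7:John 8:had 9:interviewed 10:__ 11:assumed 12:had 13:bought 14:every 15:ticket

5

The marked gap is inside the relative clause, the direct object of "interviewed".
Its filler is the head noun "lawyer" (via "that"), at word 5.
(The other dependency links word 2 to a gap after word 11.)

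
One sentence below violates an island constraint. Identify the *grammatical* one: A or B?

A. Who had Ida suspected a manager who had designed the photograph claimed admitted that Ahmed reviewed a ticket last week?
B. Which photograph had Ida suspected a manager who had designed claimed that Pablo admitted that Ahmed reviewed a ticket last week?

In B, the wh-phrase is extracted from inside a complex-NP island (relative clause) (introduced by "who"), which blocks movement.
In A, the extraction path crosses only that-complement boundaries, which are transparent.
So A is grammatical.

A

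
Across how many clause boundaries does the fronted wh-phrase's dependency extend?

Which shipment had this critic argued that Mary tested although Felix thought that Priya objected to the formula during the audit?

"which shipment" is extracted from the object of "tested".
Boundaries crossed, outermost first: [that] — 1 in total.

1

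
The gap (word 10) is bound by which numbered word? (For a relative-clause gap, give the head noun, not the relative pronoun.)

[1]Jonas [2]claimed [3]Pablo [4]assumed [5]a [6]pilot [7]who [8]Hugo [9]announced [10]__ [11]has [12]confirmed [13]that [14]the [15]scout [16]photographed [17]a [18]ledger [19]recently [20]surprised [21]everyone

The gap at 10 is the subject of "confirmed", inside a relative clause.
The relative pronoun is "who" (word 7); it is bound by the head noun immediately before it.
Its filler is the head noun "pilot", at word 6.

6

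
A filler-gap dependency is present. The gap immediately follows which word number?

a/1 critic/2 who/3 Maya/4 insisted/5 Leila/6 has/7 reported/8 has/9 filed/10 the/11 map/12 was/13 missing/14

8

The displaced element is "a critic" (word 2).
It is linked across 2 clause boundaries (Ø → Ø).
It functions as the subject of "filed", so the gap sits immediately after word 8 ("reported").
Base order: Maya insisted Leila has reported a critic has filed the map.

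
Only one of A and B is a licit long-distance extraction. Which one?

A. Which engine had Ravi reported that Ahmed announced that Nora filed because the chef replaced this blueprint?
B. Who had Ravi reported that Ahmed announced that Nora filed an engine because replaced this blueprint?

A

In B, the wh-phrase is extracted from inside an adjunct island (introduced by "because"), which blocks movement.
In A, the extraction path crosses only that-complement boundaries, which are transparent.
So A is grammatical.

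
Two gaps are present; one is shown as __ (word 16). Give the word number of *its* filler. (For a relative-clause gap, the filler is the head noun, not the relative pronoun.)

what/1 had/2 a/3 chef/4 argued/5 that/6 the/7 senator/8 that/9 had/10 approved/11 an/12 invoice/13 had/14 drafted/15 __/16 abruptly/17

1

The marked gap is the direct object of "drafted".
Its filler is the fronted wh-phrase "what", at word 1.
(The other dependency links word 8 to a gap after word 9.)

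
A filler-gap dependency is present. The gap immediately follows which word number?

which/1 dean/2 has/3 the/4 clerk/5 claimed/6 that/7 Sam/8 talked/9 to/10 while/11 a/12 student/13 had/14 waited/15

10

The displaced element is "which dean" (word 2).
It is linked across 1 clause boundary (that).
It functions as the object of the preposition "to" of "talked", so the gap sits immediately after word 10 ("to").
Base order: The clerk has claimed that Sam talked to which dean while a student had waited.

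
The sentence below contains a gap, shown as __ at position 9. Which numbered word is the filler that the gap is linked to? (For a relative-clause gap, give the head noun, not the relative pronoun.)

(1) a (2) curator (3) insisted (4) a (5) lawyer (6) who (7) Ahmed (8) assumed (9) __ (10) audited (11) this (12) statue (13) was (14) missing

The gap at 9 is the subject of "audited", inside a relative clause.
The relative pronoun is "who" (word 6); it is bound by the head noun immediately before it.
Its filler is the head noun "lawyer", at word 5.

5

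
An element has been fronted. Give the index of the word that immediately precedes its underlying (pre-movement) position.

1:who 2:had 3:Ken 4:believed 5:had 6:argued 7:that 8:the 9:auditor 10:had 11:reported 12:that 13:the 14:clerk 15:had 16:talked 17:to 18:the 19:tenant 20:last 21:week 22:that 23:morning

4

The displaced element is "who" (word 1).
It is linked across 1 clause boundary (Ø).
It functions as the subject of "argued", so the gap sits immediately after word 4 ("believed").
Base order: Ken had believed that who had argued that the auditor had reported that the clerk had talked to the tenant last week that morning.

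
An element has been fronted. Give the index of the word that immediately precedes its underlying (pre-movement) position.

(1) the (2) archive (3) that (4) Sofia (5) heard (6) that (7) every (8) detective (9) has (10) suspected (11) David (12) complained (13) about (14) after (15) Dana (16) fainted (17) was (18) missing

13

The displaced element is "the archive" (word 2).
It is linked across 2 clause boundaries (that → Ø).
It functions as the object of the preposition "about" of "complained", so the gap sits immediately after word 13 ("about").
Base order: Sofia heard that every detective has suspected David complained about the archive after Dana fainted.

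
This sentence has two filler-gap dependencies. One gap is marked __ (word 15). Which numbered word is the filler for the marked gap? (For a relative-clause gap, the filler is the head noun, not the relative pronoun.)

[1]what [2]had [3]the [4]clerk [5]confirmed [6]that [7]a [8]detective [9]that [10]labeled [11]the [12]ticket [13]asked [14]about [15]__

The marked gap is the object of the preposition "about" of "asked".
Its filler is the fronted wh-phrase "what", at word 1.
(The other dependency links word 8 to a gap after word 9.)

1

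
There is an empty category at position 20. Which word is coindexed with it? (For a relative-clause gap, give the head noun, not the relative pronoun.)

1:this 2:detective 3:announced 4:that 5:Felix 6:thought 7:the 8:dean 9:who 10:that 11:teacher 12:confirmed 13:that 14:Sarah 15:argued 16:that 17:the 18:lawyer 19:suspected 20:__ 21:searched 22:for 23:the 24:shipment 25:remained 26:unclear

8

The gap at 20 is the subject of "searched", inside a relative clause.
The relative pronoun is "who" (word 9); it is bound by the head noun immediately before it.
Its filler is the head noun "dean", at word 8.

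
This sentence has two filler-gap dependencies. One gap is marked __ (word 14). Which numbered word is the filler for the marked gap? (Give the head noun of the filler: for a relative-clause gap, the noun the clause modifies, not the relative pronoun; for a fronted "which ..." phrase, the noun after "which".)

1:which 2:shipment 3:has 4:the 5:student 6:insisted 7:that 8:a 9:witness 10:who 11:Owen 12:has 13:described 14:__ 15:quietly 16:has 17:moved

The marked gap is inside the relative clause, the direct object of "described".
Its filler is the head noun "witness" (via "who"), at word 9.
(The other dependency links word 2 to a gap after word 17.)

9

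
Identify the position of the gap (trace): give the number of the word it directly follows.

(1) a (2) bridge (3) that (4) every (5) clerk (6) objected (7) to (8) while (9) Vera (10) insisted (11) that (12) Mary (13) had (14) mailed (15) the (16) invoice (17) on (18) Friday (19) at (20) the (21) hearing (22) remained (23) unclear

The displaced element is "a bridge" (word 2).
It functions as the object of the preposition "to" of "objected", so the gap sits immediately after word 7 ("to").
Base order: Every clerk objected to a bridge while Vera insisted that Mary had mailed the invoice on Friday at the hearing.

7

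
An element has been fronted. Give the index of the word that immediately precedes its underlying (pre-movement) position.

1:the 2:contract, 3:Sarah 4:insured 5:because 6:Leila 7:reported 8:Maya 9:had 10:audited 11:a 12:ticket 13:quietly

The displaced element is "the contract" (word 2).
It functions as the direct object of "insured", so the gap sits immediately after word 4 ("insured").
Base order: Sarah insured the contract because Leila reported Maya had audited a ticket quietly.

4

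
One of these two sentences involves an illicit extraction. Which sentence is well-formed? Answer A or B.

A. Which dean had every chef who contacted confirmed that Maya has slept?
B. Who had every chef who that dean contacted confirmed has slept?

In A, the wh-phrase is extracted from inside a complex-NP island (relative clause) (introduced by "who"), which blocks movement.
In B, the extraction path crosses only that-complement boundaries, which are transparent.
So B is grammatical.

B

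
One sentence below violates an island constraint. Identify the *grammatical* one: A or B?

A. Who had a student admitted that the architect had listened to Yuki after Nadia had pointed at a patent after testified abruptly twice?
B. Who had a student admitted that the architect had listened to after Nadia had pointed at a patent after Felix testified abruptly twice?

In A, the wh-phrase is extracted from inside an adjunct island (introduced by "after"), which blocks movement.
In B, the extraction path crosses only that-complement boundaries, which are transparent.
So B is grammatical.

B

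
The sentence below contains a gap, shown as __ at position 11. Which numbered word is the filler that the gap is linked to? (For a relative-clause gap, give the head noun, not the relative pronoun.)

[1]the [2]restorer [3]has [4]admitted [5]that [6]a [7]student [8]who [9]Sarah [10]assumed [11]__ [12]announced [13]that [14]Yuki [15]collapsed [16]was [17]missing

7

The gap at 11 is the subject of "announced", inside a relative clause.
The relative pronoun is "who" (word 8); it is bound by the head noun immediately before it.
Its filler is the head noun "student", at word 7.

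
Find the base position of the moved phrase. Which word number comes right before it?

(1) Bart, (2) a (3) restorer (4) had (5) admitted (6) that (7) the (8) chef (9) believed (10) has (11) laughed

The displaced element is "Bart" (word 1).
It is linked across 2 clause boundaries (that → Ø).
It functions as the subject of "laughed", so the gap sits immediately after word 9 ("believed").
Base order: A restorer had admitted that the chef believed that Bart has laughed.

9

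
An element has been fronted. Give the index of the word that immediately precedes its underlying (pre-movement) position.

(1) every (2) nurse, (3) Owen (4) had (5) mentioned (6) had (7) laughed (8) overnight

5

The displaced element is "every nurse" (word 2).
It is linked across 1 clause boundary (Ø).
It functions as the subject of "laughed", so the gap sits immediately after word 5 ("mentioned").
Base order: Owen had mentioned that every nurse had laughed overnight.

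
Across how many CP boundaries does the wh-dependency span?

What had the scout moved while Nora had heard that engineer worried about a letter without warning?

"what" originates inside the matrix clause — no clause boundary is crossed.

0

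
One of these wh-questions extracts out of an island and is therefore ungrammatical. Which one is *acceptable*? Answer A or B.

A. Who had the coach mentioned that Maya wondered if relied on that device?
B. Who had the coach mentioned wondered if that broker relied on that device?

B

In A, the wh-phrase is extracted from inside a wh-island (introduced by "if"), which blocks movement.
In B, the extraction path crosses only that-complement boundaries, which are transparent.
So B is grammatical.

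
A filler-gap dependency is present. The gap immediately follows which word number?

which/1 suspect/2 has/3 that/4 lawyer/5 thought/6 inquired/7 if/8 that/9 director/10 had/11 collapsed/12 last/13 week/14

6

The displaced element is "which suspect" (word 2).
It is linked across 1 clause boundary (Ø).
It functions as the subject of "inquired", so the gap sits immediately after word 6 ("thought").
Base order: That lawyer has thought that which suspect inquired if that director had collapsed last week.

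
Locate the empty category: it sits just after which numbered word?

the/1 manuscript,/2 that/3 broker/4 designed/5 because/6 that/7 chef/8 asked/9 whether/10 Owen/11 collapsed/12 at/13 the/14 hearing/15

5

The displaced element is "the manuscript" (word 2).
It functions as the direct object of "designed", so the gap sits immediately after word 5 ("designed").
Base order: That broker designed the manuscript because that chef asked whether Owen collapsed at the hearing.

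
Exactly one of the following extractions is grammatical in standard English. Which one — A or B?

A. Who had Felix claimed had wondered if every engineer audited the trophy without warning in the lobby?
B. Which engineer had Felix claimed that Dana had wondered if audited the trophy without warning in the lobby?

In B, the wh-phrase is extracted from inside a wh-island (introduced by "if"), which blocks movement.
In A, the extraction path crosses only that-complement boundaries, which are transparent.
So A is grammatical.

A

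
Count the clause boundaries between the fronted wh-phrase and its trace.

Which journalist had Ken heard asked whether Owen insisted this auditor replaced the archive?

"which journalist" is extracted from the subject of "asked".
Boundaries crossed, outermost first: [Ø] — 1 in total.

1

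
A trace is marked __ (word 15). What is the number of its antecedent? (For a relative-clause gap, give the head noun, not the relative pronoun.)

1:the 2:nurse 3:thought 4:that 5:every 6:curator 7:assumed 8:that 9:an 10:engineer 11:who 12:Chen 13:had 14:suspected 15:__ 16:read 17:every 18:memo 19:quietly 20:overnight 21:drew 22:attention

The gap at 15 is the subject of "read", inside a relative clause.
The relative pronoun is "who" (word 11); it is bound by the head noun immediately before it.
Its filler is the head noun "engineer", at word 10.

10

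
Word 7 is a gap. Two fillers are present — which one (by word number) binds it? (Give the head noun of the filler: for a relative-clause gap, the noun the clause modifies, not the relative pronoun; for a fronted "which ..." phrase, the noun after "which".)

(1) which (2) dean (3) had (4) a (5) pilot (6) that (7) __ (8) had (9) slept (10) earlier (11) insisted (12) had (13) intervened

5

The marked gap is inside the relative clause, the subject of "slept".
Its filler is the head noun "pilot" (via "that"), at word 5.
(The other dependency links word 2 to a gap after word 11.)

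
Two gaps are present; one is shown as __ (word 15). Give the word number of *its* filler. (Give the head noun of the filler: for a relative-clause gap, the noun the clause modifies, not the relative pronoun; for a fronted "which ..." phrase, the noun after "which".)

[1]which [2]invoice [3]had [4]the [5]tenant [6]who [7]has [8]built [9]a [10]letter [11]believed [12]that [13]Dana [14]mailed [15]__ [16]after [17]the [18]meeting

2

The marked gap is the direct object of "mailed".
Its filler is the fronted wh-phrase "which invoice", at word 2.
(The other dependency links word 5 to a gap after word 6.)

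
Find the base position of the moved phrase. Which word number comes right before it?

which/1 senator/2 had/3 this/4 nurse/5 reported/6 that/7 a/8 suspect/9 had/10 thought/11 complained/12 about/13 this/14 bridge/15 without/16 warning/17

11

The displaced element is "which senator" (word 2).
It is linked across 2 clause boundaries (that → Ø).
It functions as the subject of "complained", so the gap sits immediately after word 11 ("thought").
Base order: This nurse had reported that a suspect had thought which senator complained about this bridge without warning.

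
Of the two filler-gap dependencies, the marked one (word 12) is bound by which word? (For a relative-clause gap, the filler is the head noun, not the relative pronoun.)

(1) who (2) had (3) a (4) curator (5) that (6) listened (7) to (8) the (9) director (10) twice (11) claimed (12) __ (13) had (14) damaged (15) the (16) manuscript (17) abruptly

1

The marked gap is the subject of "damaged".
Its filler is the fronted wh-phrase "who", at word 1.
(The other dependency links word 4 to a gap after word 5.)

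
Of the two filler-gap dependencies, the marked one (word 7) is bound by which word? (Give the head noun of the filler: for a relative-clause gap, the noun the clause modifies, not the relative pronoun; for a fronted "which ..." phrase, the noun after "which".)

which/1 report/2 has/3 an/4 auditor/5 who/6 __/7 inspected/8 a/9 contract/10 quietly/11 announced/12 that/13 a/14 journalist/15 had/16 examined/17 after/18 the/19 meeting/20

5

The marked gap is inside the relative clause, the subject of "inspected".
Its filler is the head noun "auditor" (via "who"), at word 5.
(The other dependency links word 2 to a gap after word 17.)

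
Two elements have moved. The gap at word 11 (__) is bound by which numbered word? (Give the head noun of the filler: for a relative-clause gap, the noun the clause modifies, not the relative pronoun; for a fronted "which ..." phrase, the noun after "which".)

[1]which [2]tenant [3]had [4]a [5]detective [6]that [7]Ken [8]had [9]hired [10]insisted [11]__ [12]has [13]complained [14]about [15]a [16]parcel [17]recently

2

The marked gap is the subject of "complained".
Its filler is the fronted wh-phrase "which tenant", at word 2.
(The other dependency links word 5 to a gap after word 9.)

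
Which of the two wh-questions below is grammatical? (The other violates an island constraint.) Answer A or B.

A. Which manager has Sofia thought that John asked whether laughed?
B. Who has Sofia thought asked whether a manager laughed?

B

In A, the wh-phrase is extracted from inside a wh-island (introduced by "whether"), which blocks movement.
In B, the extraction path crosses only that-complement boundaries, which are transparent.
So B is grammatical.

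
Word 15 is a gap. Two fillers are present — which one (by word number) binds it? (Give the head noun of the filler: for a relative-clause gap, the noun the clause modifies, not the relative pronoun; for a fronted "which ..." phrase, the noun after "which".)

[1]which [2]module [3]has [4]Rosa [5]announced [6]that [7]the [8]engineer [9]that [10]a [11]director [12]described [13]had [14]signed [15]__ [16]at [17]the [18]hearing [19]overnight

2

The marked gap is the direct object of "signed".
Its filler is the fronted wh-phrase "which module", at word 2.
(The other dependency links word 8 to a gap after word 12.)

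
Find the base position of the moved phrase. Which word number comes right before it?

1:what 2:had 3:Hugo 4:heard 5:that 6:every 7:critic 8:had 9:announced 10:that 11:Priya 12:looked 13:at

13

The displaced element is "what" (word 1).
It is linked across 2 clause boundaries (that → that).
It functions as the object of the preposition "at" of "looked", so the gap sits immediately after word 13 ("at").
Base order: Hugo had heard that every critic had announced that Priya looked at what.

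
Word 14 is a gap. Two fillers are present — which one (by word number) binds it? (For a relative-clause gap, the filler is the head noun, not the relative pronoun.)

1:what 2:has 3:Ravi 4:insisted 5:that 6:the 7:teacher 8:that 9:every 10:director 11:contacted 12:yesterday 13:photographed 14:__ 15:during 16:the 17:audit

The marked gap is the direct object of "photographed".
Its filler is the fronted wh-phrase "what", at word 1.
(The other dependency links word 7 to a gap after word 11.)

1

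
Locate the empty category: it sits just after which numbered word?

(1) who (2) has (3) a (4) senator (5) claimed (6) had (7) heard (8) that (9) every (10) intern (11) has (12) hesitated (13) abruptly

The displaced element is "who" (word 1).
It is linked across 1 clause boundary (Ø).
It functions as the subject of "heard", so the gap sits immediately after word 5 ("claimed").
Base order: A senator has claimed who had heard that every intern has hesitated abruptly.

5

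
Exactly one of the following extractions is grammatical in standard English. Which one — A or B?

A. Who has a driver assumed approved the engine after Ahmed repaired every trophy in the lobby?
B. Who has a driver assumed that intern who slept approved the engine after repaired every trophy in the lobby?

A

In B, the wh-phrase is extracted from inside an adjunct island (introduced by "after"), which blocks movement.
In A, the extraction path crosses only that-complement boundaries, which are transparent.
So A is grammatical.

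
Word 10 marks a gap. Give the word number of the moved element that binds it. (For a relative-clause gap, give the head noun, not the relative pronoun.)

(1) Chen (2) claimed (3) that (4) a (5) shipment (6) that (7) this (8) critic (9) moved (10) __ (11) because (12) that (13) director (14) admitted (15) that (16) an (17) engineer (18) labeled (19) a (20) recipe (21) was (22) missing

The gap at 10 is the object of "moved", inside a relative clause.
The relative pronoun is "that" (word 6); it is bound by the head noun immediately before it.
Its filler is the head noun "shipment", at word 5.

5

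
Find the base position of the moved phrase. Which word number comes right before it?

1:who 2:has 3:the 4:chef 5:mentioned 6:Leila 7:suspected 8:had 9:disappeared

The displaced element is "who" (word 1).
It is linked across 2 clause boundaries (Ø → Ø).
It functions as the subject of "disappeared", so the gap sits immediately after word 7 ("suspected").
Base order: The chef has mentioned Leila suspected that who had disappeared.

7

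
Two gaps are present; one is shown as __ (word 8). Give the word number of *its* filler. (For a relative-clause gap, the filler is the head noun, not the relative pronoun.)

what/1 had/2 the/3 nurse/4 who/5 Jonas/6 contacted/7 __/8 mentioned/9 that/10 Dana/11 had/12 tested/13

The marked gap is inside the relative clause, the direct object of "contacted".
Its filler is the head noun "nurse" (via "who"), at word 4.
(The other dependency links word 1 to a gap after word 13.)

4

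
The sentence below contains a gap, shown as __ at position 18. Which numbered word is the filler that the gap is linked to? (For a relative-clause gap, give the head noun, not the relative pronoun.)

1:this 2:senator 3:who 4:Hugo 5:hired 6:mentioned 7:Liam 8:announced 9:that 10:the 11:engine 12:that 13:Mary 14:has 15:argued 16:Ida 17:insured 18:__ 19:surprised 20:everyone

11

The gap at 18 is the object of "insured", inside a relative clause.
The relative pronoun is "that" (word 12); it is bound by the head noun immediately before it.
Its filler is the head noun "engine", at word 11.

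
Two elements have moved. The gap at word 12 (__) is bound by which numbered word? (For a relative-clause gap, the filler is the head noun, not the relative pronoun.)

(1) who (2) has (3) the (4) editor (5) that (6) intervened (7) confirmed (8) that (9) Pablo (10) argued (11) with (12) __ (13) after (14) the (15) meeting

1

The marked gap is the object of the preposition "with" of "argued".
Its filler is the fronted wh-phrase "who", at word 1.
(The other dependency links word 4 to a gap after word 5.)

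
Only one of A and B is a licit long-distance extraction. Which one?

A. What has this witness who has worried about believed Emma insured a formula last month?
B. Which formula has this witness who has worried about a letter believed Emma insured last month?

B

In A, the wh-phrase is extracted from inside a complex-NP island (relative clause) (introduced by "who"), which blocks movement.
In B, the extraction path crosses only that-complement boundaries, which are transparent.
So B is grammatical.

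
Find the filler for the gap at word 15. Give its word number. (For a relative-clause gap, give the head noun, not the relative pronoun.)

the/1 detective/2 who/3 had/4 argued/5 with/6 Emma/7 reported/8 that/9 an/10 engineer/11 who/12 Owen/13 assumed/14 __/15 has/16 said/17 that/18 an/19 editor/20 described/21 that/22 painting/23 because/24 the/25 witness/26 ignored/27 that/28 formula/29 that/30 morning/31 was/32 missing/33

The gap at 15 is the subject of "said", inside a relative clause.
The relative pronoun is "who" (word 12); it is bound by the head noun immediately before it.
Its filler is the head noun "engineer", at word 11.

11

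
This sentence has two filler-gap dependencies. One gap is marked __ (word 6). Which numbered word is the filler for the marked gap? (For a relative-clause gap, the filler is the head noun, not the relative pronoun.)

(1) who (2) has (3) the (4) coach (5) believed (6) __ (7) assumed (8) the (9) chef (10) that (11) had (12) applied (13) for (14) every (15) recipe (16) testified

1

The marked gap is the subject of "assumed".
Its filler is the fronted wh-phrase "who", at word 1.
(The other dependency links word 9 to a gap after word 10.)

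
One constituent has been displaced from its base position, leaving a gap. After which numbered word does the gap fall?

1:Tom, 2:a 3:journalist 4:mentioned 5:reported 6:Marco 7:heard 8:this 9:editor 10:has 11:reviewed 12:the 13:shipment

4

The displaced element is "Tom" (word 1).
It is linked across 1 clause boundary (Ø).
It functions as the subject of "reported", so the gap sits immediately after word 4 ("mentioned").
Base order: A journalist mentioned Tom reported Marco heard this editor has reviewed the shipment.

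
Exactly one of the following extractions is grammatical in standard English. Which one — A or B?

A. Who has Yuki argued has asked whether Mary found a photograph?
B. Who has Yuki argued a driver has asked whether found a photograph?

In B, the wh-phrase is extracted from inside a wh-island (introduced by "whether"), which blocks movement.
In A, the extraction path crosses only that-complement boundaries, which are transparent.
So A is grammatical.

A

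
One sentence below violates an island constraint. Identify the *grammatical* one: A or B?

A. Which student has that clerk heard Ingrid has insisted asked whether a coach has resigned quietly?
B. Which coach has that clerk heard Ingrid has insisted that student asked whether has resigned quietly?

A

In B, the wh-phrase is extracted from inside a wh-island (introduced by "whether"), which blocks movement.
In A, the extraction path crosses only that-complement boundaries, which are transparent.
So A is grammatical.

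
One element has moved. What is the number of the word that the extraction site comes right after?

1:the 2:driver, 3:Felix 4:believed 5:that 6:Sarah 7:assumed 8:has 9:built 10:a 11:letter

7

The displaced element is "the driver" (word 2).
It is linked across 2 clause boundaries (that → Ø).
It functions as the subject of "built", so the gap sits immediately after word 7 ("assumed").
Base order: Felix believed that Sarah assumed the driver has built a letter.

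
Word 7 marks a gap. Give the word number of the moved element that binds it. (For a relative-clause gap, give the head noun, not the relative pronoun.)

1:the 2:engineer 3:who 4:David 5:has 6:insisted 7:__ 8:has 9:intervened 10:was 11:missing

The gap at 7 is the subject of "intervened", inside a relative clause.
The relative pronoun is "who" (word 3); it is bound by the head noun immediately before it.
Its filler is the head noun "engineer", at word 2.

2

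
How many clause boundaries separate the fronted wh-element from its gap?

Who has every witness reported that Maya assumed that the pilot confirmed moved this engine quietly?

3

"who" is extracted from the subject of "moved".
Boundaries crossed, outermost first: [that], [that], [Ø] — 3 in total.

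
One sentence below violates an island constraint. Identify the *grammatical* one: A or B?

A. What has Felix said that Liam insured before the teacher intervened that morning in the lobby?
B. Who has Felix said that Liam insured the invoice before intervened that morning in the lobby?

In B, the wh-phrase is extracted from inside an adjunct island (introduced by "before"), which blocks movement.
In A, the extraction path crosses only that-complement boundaries, which are transparent.
So A is grammatical.

A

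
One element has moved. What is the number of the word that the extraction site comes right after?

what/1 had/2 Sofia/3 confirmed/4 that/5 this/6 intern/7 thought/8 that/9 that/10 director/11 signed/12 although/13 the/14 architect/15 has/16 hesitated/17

12

The displaced element is "what" (word 1).
It is linked across 2 clause boundaries (that → that).
It functions as the direct object of "signed", so the gap sits immediately after word 12 ("signed").
Base order: Sofia had confirmed that this intern thought that that director signed what although the architect has hesitated.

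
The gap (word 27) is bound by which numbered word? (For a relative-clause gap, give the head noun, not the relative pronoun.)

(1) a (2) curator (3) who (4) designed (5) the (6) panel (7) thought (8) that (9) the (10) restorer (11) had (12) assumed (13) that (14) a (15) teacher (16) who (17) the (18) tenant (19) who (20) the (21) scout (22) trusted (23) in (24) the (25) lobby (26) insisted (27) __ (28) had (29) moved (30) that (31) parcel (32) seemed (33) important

15

The gap at 27 is the subject of "moved", inside a relative clause.
The relative pronoun is "who" (word 16); it is bound by the head noun immediately before it.
Its filler is the head noun "teacher", at word 15.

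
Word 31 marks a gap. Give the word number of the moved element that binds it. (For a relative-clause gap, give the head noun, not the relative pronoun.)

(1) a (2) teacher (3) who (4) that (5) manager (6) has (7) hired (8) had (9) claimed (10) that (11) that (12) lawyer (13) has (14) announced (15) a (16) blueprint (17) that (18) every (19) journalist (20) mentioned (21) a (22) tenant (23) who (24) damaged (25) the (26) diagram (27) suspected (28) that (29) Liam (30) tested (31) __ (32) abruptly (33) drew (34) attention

16

The gap at 31 is the object of "tested", inside a relative clause.
The relative pronoun is "that" (word 17); it is bound by the head noun immediately before it.
Its filler is the head noun "blueprint", at word 16.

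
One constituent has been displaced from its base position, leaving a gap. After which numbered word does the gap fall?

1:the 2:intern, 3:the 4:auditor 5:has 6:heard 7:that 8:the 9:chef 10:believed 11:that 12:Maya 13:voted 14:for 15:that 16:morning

The displaced element is "the intern" (word 2).
It is linked across 2 clause boundaries (that → that).
It functions as the object of the preposition "for" of "voted", so the gap sits immediately after word 14 ("for").
Base order: The auditor has heard that the chef believed that Maya voted for the intern that morning.

14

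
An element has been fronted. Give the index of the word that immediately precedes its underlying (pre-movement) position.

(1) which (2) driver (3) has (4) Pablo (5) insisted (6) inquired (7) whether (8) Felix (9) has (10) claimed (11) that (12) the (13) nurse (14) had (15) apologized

The displaced element is "which driver" (word 2).
It is linked across 1 clause boundary (Ø).
It functions as the subject of "inquired", so the gap sits immediately after word 5 ("insisted").
Base order: Pablo has insisted that which driver inquired whether Felix has claimed that the nurse had apologized.

5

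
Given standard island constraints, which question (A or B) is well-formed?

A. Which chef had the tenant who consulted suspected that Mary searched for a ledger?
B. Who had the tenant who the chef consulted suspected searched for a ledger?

B

In A, the wh-phrase is extracted from inside a complex-NP island (relative clause) (introduced by "who"), which blocks movement.
In B, the extraction path crosses only that-complement boundaries, which are transparent.
So B is grammatical.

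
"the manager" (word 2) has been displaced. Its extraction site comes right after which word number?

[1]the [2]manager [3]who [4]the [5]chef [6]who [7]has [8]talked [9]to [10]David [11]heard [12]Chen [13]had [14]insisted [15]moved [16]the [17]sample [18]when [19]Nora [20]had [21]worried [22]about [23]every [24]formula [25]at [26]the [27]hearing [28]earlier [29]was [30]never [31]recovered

The displaced element is "the manager" (word 2).
It is linked across 2 clause boundaries (Ø → Ø).
It functions as the subject of "moved", so the gap sits immediately after word 14 ("insisted").
Base order: The chef who has talked to David heard Chen had insisted that the manager moved the sample when Nora had worried about every formula at the hearing earlier.

14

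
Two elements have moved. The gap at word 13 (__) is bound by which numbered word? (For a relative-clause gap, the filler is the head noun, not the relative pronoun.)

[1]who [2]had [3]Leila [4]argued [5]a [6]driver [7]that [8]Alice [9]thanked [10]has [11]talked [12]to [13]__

1

The marked gap is the object of the preposition "to" of "talked".
Its filler is the fronted wh-phrase "who", at word 1.
(The other dependency links word 6 to a gap after word 9.)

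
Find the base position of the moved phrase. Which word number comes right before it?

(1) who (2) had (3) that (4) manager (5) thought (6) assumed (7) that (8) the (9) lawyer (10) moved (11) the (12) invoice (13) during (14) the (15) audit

The displaced element is "who" (word 1).
It is linked across 1 clause boundary (Ø).
It functions as the subject of "assumed", so the gap sits immediately after word 5 ("thought").
Base order: That manager had thought that who assumed that the lawyer moved the invoice during the audit.

5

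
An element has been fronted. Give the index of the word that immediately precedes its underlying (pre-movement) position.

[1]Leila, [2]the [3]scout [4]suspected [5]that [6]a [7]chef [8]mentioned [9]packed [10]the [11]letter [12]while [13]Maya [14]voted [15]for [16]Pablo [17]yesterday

The displaced element is "Leila" (word 1).
It is linked across 2 clause boundaries (that → Ø).
It functions as the subject of "packed", so the gap sits immediately after word 8 ("mentioned").
Base order: The scout suspected that a chef mentioned that Leila packed the letter while Maya voted for Pablo yesterday.

8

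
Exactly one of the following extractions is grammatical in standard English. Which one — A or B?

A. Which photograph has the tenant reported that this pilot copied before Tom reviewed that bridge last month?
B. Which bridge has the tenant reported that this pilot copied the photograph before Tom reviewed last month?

In B, the wh-phrase is extracted from inside an adjunct island (introduced by "before"), which blocks movement.
In A, the extraction path crosses only that-complement boundaries, which are transparent.
So A is grammatical.

A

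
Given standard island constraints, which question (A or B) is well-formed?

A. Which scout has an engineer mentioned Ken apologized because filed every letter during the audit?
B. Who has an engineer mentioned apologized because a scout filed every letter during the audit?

In A, the wh-phrase is extracted from inside an adjunct island (introduced by "because"), which blocks movement.
In B, the extraction path crosses only that-complement boundaries, which are transparent.
So B is grammatical.

B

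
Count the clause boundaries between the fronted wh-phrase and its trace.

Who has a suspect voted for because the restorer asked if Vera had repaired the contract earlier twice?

"who" originates inside the matrix clause — no clause boundary is crossed.

0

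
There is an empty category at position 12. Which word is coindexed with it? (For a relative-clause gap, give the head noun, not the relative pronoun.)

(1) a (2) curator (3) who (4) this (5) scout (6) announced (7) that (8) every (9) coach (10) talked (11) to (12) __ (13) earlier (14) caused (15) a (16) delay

2

The gap at 12 is the prepositional object of "talked", inside a relative clause.
The relative pronoun is "who" (word 3); it is bound by the head noun immediately before it.
Its filler is the head noun "curator", at word 2.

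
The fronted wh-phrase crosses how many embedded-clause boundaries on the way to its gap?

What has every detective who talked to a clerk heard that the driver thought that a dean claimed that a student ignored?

"what" is extracted from the object of "ignored".
Boundaries crossed, outermost first: [that], [that], [that] — 3 in total.

3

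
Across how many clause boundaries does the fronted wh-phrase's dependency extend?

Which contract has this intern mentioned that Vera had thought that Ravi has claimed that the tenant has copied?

3

"which contract" is extracted from the object of "copied".
Boundaries crossed, outermost first: [that], [that], [that] — 3 in total.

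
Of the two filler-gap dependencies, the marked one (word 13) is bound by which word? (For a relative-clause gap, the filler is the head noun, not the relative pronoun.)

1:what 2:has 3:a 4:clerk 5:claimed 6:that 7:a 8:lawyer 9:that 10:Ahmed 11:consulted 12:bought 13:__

1

The marked gap is the direct object of "bought".
Its filler is the fronted wh-phrase "what", at word 1.
(The other dependency links word 8 to a gap after word 11.)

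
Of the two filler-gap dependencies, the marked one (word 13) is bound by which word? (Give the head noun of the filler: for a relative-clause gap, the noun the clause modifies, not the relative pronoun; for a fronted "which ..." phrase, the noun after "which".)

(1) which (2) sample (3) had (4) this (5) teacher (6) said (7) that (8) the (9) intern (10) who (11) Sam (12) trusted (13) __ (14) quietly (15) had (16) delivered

9

The marked gap is inside the relative clause, the direct object of "trusted".
Its filler is the head noun "intern" (via "who"), at word 9.
(The other dependency links word 2 to a gap after word 16.)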